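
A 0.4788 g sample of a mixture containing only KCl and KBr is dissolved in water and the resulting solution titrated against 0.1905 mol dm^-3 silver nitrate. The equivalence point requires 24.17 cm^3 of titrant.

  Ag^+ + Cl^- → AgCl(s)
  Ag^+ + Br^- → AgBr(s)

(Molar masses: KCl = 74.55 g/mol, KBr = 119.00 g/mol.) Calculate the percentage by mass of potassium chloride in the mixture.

n(AgNO3) = 0.02417 × 0.1905 = 4.604 × 10^-3 mol
Let x = n(KCl), y = n(KBr).
Titrant: 1x + 1y = 4.604 × 10^-3;  mass: 74.55x + 119.00y = 0.4788
Solving, x = 1.555 × 10^-3 mol, y = 3.049 × 10^-3 mol
mass of KCl = 1.555 × 10^-3 × 74.55 = 0.1159 g
% KCl = 0.1159 / 0.4788 × 100 = 24.21 %

24.21 %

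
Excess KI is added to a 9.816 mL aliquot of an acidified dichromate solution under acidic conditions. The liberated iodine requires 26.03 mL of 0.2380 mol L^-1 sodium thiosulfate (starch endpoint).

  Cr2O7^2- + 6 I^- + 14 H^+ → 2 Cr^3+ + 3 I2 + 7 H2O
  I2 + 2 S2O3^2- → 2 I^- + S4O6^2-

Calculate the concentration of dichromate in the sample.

n(S2O3^2-) = 0.02603 × 0.2380 = 6.195 × 10^-3 mol
n(I2) = n(S2O3^2-)/2 = 3.098 × 10^-3 mol
From the 1:3 ratio, n(Cr2O7^2-) in the aliquot = 1/3 × 3.098 × 10^-3 = 1.033 × 10^-3 mol
[Cr2O7^2-] = 1.033 × 10^-3 / 0.009816 = 0.1052 mol/L

0.1052 mol/L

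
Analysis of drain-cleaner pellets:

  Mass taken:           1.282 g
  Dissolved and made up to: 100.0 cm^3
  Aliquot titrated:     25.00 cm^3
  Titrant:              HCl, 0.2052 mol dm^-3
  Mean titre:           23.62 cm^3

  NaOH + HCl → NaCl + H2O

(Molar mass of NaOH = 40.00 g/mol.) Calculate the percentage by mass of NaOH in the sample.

60.49 %

n(HCl) per titration = 0.02362 × 0.2052 = 4.847 × 10^-3 mol
n(NaOH) in each aliquot = 4.847 × 10^-3 mol (1:1 ratio)
n(NaOH) in the whole flask = 4.847 × 10^-3 × 100.0/25.00 = 0.01939 mol
mass of NaOH = 0.01939 × 40.00 = 0.7755 g
% NaOH = 0.7755 / 1.282 × 100 = 60.49 %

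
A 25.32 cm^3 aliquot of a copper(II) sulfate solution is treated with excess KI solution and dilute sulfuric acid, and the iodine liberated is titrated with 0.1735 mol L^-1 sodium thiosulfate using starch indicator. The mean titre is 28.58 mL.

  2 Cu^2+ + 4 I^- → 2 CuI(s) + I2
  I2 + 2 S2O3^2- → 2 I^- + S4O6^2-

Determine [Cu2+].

0.1958 mol/L

n(S2O3^2-) = 0.02858 × 0.1735 = 4.959 × 10^-3 mol
n(I2) = n(S2O3^2-)/2 = 2.479 × 10^-3 mol
From the 2:1 ratio, n(Cu2+) in the aliquot = 2/1 × 2.479 × 10^-3 = 4.959 × 10^-3 mol
[Cu2+] = 4.959 × 10^-3 / 0.02532 = 0.1958 mol/L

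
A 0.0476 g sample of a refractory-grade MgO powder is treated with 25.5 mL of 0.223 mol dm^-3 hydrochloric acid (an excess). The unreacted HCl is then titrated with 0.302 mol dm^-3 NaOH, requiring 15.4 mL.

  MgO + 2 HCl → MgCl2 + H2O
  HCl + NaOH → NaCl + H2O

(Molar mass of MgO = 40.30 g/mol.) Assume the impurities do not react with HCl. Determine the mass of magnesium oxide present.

n(HCl) added = 0.0255 × 0.223 = 5.69 × 10^-3 mol
n(NaOH) used in back-titration = 0.0154 × 0.302 = 4.65 × 10^-3 mol
n(HCl) left over = 4.65 × 10^-3 mol (1:1 ratio)
n(HCl) consumed by analyte = 5.69 × 10^-3 − 4.65 × 10^-3 = 1.04 × 10^-3 mol
From the 1:2 ratio, n(MgO) = 1/2 × 1.04 × 10^-3 = 5.18 × 10^-4 mol
mass of MgO = 5.18 × 10^-4 × 40.30 = 0.0209 g

0.0209 g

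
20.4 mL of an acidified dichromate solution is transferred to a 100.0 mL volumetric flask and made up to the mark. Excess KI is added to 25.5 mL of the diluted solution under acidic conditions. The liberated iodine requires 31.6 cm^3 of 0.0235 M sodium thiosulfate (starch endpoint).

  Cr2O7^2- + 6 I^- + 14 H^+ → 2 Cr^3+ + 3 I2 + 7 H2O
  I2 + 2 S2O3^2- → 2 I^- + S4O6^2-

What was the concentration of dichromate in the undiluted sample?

n(S2O3^2-) = 0.0316 × 0.0235 = 7.43 × 10^-4 mol
n(I2) = n(S2O3^2-)/2 = 3.71 × 10^-4 mol
From the 1:3 ratio, n(Cr2O7^2-) in the aliquot = 1/3 × 3.71 × 10^-4 = 1.24 × 10^-4 mol
[Cr2O7^2-]_dilute = 1.24 × 10^-4 / 0.0255 = 0.00485 mol/L
[Cr2O7^2-]_original = 0.00485 × 100.0/20.4 = 0.0238 mol/L

0.0238 M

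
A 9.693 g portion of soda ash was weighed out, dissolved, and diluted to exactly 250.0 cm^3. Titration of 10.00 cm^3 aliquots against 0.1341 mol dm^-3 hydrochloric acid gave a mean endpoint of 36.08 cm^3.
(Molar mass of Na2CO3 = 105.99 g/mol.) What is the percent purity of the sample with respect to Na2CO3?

66.13 %

Na2CO3 + 2 HCl → 2 NaCl + H2O + CO2
n(HCl) per titration = 0.03608 × 0.1341 = 4.838 × 10^-3 mol
From the 1:2 ratio, n(Na2CO3) in each aliquot = 1/2 × 4.838 × 10^-3 = 2.419 × 10^-3 mol
n(Na2CO3) in the whole flask = 2.419 × 10^-3 × 250.0/10.00 = 0.06048 mol
mass of Na2CO3 = 0.06048 × 105.99 = 6.410 g
% Na2CO3 = 6.410 / 9.693 × 100 = 66.13 %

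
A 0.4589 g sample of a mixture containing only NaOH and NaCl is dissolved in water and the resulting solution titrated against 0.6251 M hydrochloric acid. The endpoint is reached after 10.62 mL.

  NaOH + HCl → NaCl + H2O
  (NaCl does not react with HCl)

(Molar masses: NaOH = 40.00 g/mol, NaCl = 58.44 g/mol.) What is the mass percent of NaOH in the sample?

n(HCl) = 0.01062 × 0.6251 = 6.639 × 10^-3 mol
Let x = n(NaOH), y = n(NaCl).
Titrant: 1x = 6.639 × 10^-3;  mass: 40.00x + 58.44y = 0.4589
Solving, x = 6.639 × 10^-3 mol, y = 3.309 × 10^-3 mol
mass of NaOH = 6.639 × 10^-3 × 40.00 = 0.2655 g
% NaOH = 0.2655 / 0.4589 × 100 = 57.86 %

57.86 %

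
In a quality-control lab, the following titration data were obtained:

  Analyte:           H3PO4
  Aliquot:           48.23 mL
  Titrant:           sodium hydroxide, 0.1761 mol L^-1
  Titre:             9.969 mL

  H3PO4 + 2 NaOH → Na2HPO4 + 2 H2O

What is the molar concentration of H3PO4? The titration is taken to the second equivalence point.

n(NaOH) = 0.009969 L × 0.1761 mol/L = 1.756 × 10^-3 mol
From the 1:2 mole ratio, n(H3PO4) = 1/2 × 1.756 × 10^-3 = 8.778 × 10^-4 mol
[H3PO4] = 8.778 × 10^-4 mol / 0.04823 L = 0.01820 mol/L

0.01820 mol/L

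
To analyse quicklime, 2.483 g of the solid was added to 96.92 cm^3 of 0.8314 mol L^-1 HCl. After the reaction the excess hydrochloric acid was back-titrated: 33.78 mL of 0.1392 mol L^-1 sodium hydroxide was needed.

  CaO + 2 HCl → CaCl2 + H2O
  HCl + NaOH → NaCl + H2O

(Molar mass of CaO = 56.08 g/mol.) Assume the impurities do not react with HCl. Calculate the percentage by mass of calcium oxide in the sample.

n(HCl) added = 0.09692 × 0.8314 = 0.08058 mol
n(NaOH) used in back-titration = 0.03378 × 0.1392 = 4.702 × 10^-3 mol
n(HCl) left over = 4.702 × 10^-3 mol (1:1 ratio)
n(HCl) consumed by analyte = 0.08058 − 4.702 × 10^-3 = 0.07588 mol
From the 1:2 ratio, n(CaO) = 1/2 × 0.07588 = 0.03794 mol
mass of CaO = 0.03794 × 56.08 = 2.128 g
% CaO = 2.128 / 2.483 × 100 = 85.69 %

85.69 %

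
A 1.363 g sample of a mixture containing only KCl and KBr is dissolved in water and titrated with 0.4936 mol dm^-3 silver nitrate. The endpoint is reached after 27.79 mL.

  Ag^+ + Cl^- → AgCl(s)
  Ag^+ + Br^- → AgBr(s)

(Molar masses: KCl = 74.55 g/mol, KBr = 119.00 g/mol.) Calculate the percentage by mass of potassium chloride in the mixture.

n(AgNO3) = 0.02779 × 0.4936 = 0.01372 mol
Let x = n(KCl), y = n(KBr).
Titrant: 1x + 1y = 0.01372;  mass: 74.55x + 119.00y = 1.363
Solving, x = 6.059 × 10^-3 mol, y = 7.658 × 10^-3 mol
mass of KCl = 6.059 × 10^-3 × 74.55 = 0.4517 g
% KCl = 0.4517 / 1.363 × 100 = 33.14 %

33.14 %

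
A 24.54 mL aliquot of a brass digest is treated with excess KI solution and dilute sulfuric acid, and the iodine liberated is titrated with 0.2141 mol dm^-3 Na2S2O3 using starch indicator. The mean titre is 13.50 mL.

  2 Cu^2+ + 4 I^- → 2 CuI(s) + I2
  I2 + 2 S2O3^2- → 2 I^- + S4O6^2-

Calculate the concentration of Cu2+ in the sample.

n(S2O3^2-) = 0.01350 × 0.2141 = 2.890 × 10^-3 mol
n(I2) = n(S2O3^2-)/2 = 1.445 × 10^-3 mol
From the 2:1 ratio, n(Cu2+) in the aliquot = 2/1 × 1.445 × 10^-3 = 2.890 × 10^-3 mol
[Cu2+] = 2.890 × 10^-3 / 0.02454 = 0.1178 mol/L

0.1178 mol/L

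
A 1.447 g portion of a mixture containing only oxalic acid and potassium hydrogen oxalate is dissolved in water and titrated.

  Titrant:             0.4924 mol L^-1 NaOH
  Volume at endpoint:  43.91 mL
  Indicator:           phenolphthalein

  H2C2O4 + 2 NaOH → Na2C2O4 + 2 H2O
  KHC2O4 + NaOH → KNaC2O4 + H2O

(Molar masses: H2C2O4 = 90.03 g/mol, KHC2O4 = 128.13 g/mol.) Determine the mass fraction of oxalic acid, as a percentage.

49.53 %

n(NaOH) = 0.04391 × 0.4924 = 0.02162 mol
Let x = n(H2C2O4), y = n(KHC2O4).
Titrant: 2x + 1y = 0.02162;  mass: 90.03x + 128.13y = 1.447
Solving, x = 7.961 × 10^-3 mol, y = 5.700 × 10^-3 mol
mass of H2C2O4 = 7.961 × 10^-3 × 90.03 = 0.7167 g
% H2C2O4 = 0.7167 / 1.447 × 100 = 49.53 %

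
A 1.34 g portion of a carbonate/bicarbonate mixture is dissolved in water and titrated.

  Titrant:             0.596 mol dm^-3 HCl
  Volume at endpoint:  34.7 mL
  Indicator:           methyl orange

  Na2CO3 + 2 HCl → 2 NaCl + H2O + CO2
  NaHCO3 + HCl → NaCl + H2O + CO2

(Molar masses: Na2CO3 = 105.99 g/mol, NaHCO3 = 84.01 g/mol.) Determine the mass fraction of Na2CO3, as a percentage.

n(HCl) = 0.0347 × 0.596 = 0.0207 mol
Let x = n(Na2CO3), y = n(NaHCO3).
Titrant: 2x + 1y = 0.0207;  mass: 105.99x + 84.01y = 1.34
Solving, x = 6.41 × 10^-3 mol, y = 7.87 × 10^-3 mol
mass of Na2CO3 = 6.41 × 10^-3 × 105.99 = 0.679 g
% Na2CO3 = 0.679 / 1.34 × 100 = 50.7 %

50.7 %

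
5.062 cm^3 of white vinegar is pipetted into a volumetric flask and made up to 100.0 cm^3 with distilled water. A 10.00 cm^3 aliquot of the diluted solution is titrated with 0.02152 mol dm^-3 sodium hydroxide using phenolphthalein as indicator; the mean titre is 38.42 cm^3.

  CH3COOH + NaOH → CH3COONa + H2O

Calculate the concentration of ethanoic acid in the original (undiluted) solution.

1.633 mol/L

n(NaOH) = 0.03842 × 0.02152 = 8.268 × 10^-4 mol
n(CH3COOH) in the aliquot = 8.268 × 10^-4 mol (1:1 ratio)
[CH3COOH]_dilute = 8.268 × 10^-4 / 0.01000 = 0.08268 mol/L
Dilution factor = 100.0 / 5.062 = 19.76
[CH3COOH]_stock = 0.08268 × 19.76 = 1.633 mol/L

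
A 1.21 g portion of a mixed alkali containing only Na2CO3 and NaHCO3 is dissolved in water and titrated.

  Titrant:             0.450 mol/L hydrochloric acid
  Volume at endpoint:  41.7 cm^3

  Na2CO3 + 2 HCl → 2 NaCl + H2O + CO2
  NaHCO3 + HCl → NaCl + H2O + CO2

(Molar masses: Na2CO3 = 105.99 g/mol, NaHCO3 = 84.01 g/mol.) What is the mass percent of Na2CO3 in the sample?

51.7 %

n(HCl) = 0.0417 × 0.450 = 0.0188 mol
Let x = n(Na2CO3), y = n(NaHCO3).
Titrant: 2x + 1y = 0.0188;  mass: 105.99x + 84.01y = 1.21
Solving, x = 5.91 × 10^-3 mol, y = 6.95 × 10^-3 mol
mass of Na2CO3 = 5.91 × 10^-3 × 105.99 = 0.626 g
% Na2CO3 = 0.626 / 1.21 × 100 = 51.7 %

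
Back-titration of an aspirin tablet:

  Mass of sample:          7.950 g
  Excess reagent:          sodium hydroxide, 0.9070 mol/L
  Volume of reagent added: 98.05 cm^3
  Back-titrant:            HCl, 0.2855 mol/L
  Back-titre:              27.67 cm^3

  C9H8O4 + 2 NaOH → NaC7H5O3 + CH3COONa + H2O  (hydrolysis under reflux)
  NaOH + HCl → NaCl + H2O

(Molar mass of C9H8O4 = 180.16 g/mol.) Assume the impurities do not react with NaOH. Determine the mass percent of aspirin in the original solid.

n(NaOH) added = 0.09805 × 0.9070 = 0.08893 mol
n(HCl) used in back-titration = 0.02767 × 0.2855 = 7.900 × 10^-3 mol
n(NaOH) left over = 7.900 × 10^-3 mol (1:1 ratio)
n(NaOH) consumed by analyte = 0.08893 − 7.900 × 10^-3 = 0.08103 mol
From the 1:2 ratio, n(C9H8O4) = 1/2 × 0.08103 = 0.04052 mol
mass of C9H8O4 = 0.04052 × 180.16 = 7.299 g
% C9H8O4 = 7.299 / 7.950 × 100 = 91.82 %

91.82 %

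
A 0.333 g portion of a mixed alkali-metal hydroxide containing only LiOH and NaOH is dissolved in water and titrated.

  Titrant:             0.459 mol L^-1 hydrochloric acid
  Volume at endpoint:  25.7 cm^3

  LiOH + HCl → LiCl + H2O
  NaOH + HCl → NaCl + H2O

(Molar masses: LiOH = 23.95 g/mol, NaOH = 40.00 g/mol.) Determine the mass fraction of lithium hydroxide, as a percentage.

62.2 %

n(HCl) = 0.0257 × 0.459 = 0.0118 mol
Let x = n(LiOH), y = n(NaOH).
Titrant: 1x + 1y = 0.0118;  mass: 23.95x + 40.00y = 0.333
Solving, x = 8.65 × 10^-3 mol, y = 3.15 × 10^-3 mol
mass of LiOH = 8.65 × 10^-3 × 23.95 = 0.207 g
% LiOH = 0.207 / 0.333 × 100 = 62.2 %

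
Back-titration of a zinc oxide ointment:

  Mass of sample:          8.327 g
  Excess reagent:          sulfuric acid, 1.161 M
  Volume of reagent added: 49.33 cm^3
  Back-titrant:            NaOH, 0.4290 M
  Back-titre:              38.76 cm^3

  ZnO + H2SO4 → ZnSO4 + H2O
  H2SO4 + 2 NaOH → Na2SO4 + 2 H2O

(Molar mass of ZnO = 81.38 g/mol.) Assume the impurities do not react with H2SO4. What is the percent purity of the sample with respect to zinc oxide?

47.85 %

n(H2SO4) added = 0.04933 × 1.161 = 0.05727 mol
n(NaOH) used in back-titration = 0.03876 × 0.4290 = 0.01663 mol
From the 1:2 ratio, n(H2SO4) left over = 1/2 × 0.01663 = 8.314 × 10^-3 mol
n(H2SO4) consumed by analyte = 0.05727 − 8.314 × 10^-3 = 0.04896 mol
n(ZnO) = 0.04896 mol (1:1 ratio)
mass of ZnO = 0.04896 × 81.38 = 3.984 g
% ZnO = 3.984 / 8.327 × 100 = 47.85 %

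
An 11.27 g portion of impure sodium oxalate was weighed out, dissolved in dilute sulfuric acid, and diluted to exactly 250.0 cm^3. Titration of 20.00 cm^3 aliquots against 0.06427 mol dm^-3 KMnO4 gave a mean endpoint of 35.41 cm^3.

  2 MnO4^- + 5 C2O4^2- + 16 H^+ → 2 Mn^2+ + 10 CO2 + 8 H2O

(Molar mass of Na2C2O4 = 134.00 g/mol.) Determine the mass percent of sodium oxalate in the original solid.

n(KMnO4) per titration = 0.03541 × 0.06427 = 2.276 × 10^-3 mol
From the 5:2 ratio, n(Na2C2O4) in each aliquot = 5/2 × 2.276 × 10^-3 = 5.690 × 10^-3 mol
n(Na2C2O4) in the whole flask = 5.690 × 10^-3 × 250.0/20.00 = 0.07112 mol
mass of Na2C2O4 = 0.07112 × 134.00 = 9.530 g
% Na2C2O4 = 9.530 / 11.27 × 100 = 84.56 %

84.56 %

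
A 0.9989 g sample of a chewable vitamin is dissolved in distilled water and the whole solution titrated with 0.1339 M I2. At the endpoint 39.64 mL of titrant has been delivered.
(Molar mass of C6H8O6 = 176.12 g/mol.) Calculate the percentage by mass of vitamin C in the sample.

C6H8O6 + I2 → C6H6O6 + 2 HI
n(I2) = 0.03964 L × 0.1339 mol/L = 5.308 × 10^-3 mol
n(C6H8O6) = 5.308 × 10^-3 mol (1:1 ratio)
mass of C6H8O6 = 5.308 × 10^-3 × 176.12 g/mol = 0.9348 g
% C6H8O6 = 0.9348 / 0.9989 × 100 = 93.58 %

93.58 %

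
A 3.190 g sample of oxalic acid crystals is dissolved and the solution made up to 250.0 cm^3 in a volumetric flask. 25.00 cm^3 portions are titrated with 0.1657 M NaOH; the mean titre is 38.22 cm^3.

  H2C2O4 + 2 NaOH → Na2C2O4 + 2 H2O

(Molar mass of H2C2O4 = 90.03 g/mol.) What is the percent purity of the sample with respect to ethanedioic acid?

89.37 %

n(NaOH) per titration = 0.03822 × 0.1657 = 6.333 × 10^-3 mol
From the 1:2 ratio, n(H2C2O4) in each aliquot = 1/2 × 6.333 × 10^-3 = 3.167 × 10^-3 mol
n(H2C2O4) in the whole flask = 3.167 × 10^-3 × 250.0/25.00 = 0.03167 mol
mass of H2C2O4 = 0.03167 × 90.03 = 2.851 g
% H2C2O4 = 2.851 / 3.190 × 100 = 89.37 %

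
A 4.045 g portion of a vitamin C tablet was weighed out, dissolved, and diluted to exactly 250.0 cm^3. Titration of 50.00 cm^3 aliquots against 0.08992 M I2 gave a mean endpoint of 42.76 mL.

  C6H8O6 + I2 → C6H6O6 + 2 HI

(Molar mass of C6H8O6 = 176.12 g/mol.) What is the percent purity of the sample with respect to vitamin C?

83.71 %

n(I2) per titration = 0.04276 × 0.08992 = 3.845 × 10^-3 mol
n(C6H8O6) in each aliquot = 3.845 × 10^-3 mol (1:1 ratio)
n(C6H8O6) in the whole flask = 3.845 × 10^-3 × 250.0/50.00 = 0.01922 mol
mass of C6H8O6 = 0.01922 × 176.12 = 3.386 g
% C6H8O6 = 3.386 / 4.045 × 100 = 83.71 %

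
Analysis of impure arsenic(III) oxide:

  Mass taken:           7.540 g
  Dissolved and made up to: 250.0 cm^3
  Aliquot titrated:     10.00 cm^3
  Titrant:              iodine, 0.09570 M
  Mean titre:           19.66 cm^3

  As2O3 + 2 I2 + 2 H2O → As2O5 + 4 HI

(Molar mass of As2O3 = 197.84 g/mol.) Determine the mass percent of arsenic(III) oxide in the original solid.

n(I2) per titration = 0.01966 × 0.09570 = 1.881 × 10^-3 mol
From the 1:2 ratio, n(As2O3) in each aliquot = 1/2 × 1.881 × 10^-3 = 9.407 × 10^-4 mol
n(As2O3) in the whole flask = 9.407 × 10^-4 × 250.0/10.00 = 0.02352 mol
mass of As2O3 = 0.02352 × 197.84 = 4.653 g
% As2O3 = 4.653 / 7.540 × 100 = 61.71 %

61.71 %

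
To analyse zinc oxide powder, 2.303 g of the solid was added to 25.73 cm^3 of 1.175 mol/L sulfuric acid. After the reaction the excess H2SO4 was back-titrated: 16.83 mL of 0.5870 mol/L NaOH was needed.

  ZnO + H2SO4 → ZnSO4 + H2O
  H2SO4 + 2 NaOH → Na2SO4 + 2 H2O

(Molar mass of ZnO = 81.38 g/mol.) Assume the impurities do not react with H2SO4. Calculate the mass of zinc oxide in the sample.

n(H2SO4) added = 0.02573 × 1.175 = 0.03023 mol
n(NaOH) used in back-titration = 0.01683 × 0.5870 = 9.879 × 10^-3 mol
From the 1:2 ratio, n(H2SO4) left over = 1/2 × 9.879 × 10^-3 = 4.940 × 10^-3 mol
n(H2SO4) consumed by analyte = 0.03023 − 4.940 × 10^-3 = 0.02529 mol
n(ZnO) = 0.02529 mol (1:1 ratio)
mass of ZnO = 0.02529 × 81.38 = 2.058 g

2.058 g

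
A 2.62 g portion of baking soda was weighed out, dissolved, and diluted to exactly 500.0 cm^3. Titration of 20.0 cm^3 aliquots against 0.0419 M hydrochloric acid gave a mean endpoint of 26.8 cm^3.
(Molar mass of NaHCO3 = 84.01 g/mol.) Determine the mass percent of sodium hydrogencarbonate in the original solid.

NaHCO3 + HCl → NaCl + H2O + CO2
n(HCl) per titration = 0.0268 × 0.0419 = 1.12 × 10^-3 mol
n(NaHCO3) in each aliquot = 1.12 × 10^-3 mol (1:1 ratio)
n(NaHCO3) in the whole flask = 1.12 × 10^-3 × 500.0/20.0 = 0.0281 mol
mass of NaHCO3 = 0.0281 × 84.01 = 2.36 g
% NaHCO3 = 2.36 / 2.62 × 100 = 90.0 %

90.0 %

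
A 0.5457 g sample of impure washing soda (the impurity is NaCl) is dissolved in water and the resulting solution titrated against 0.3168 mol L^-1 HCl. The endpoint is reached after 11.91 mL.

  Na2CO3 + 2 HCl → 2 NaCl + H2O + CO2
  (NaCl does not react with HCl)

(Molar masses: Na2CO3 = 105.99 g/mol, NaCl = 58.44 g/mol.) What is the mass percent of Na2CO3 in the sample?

n(HCl) = 0.01191 × 0.3168 = 3.773 × 10^-3 mol
Let x = n(Na2CO3), y = n(NaCl).
Titrant: 2x = 3.773 × 10^-3;  mass: 105.99x + 58.44y = 0.5457
Solving, x = 1.887 × 10^-3 mol, y = 5.916 × 10^-3 mol
mass of Na2CO3 = 1.887 × 10^-3 × 105.99 = 0.2000 g
% Na2CO3 = 0.2000 / 0.5457 × 100 = 36.64 %

36.64 %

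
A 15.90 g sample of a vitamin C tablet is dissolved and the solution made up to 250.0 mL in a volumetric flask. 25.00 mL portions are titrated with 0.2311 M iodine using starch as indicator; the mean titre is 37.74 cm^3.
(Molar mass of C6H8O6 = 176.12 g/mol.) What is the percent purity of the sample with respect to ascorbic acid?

96.61 %

C6H8O6 + I2 → C6H6O6 + 2 HI
n(I2) per titration = 0.03774 × 0.2311 = 8.722 × 10^-3 mol
n(C6H8O6) in each aliquot = 8.722 × 10^-3 mol (1:1 ratio)
n(C6H8O6) in the whole flask = 8.722 × 10^-3 × 250.0/25.00 = 0.08722 mol
mass of C6H8O6 = 0.08722 × 176.12 = 15.36 g
% C6H8O6 = 15.36 / 15.90 × 100 = 96.61 %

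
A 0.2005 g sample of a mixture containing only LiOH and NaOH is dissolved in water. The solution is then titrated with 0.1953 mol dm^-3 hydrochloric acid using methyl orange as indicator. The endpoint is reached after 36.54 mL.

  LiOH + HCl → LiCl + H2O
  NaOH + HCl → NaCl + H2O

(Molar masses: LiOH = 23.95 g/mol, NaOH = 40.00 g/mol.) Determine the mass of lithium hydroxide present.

0.1268 g

n(HCl) = 0.03654 × 0.1953 = 7.136 × 10^-3 mol
Let x = n(LiOH), y = n(NaOH).
Titrant: 1x + 1y = 7.136 × 10^-3;  mass: 23.95x + 40.00y = 0.2005
Solving, x = 5.293 × 10^-3 mol, y = 1.843 × 10^-3 mol
mass of LiOH = 5.293 × 10^-3 × 23.95 = 0.1268 g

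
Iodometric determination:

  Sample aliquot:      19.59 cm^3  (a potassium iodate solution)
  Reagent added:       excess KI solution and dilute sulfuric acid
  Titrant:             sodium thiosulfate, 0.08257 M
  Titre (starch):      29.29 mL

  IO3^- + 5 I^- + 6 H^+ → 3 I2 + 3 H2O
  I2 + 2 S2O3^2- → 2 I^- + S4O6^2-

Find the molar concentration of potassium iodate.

0.02058 M

n(S2O3^2-) = 0.02929 × 0.08257 = 2.418 × 10^-3 mol
n(I2) = n(S2O3^2-)/2 = 1.209 × 10^-3 mol
From the 1:3 ratio, n(IO3^-) in the aliquot = 1/3 × 1.209 × 10^-3 = 4.031 × 10^-4 mol
[IO3^-] = 4.031 × 10^-4 / 0.01959 = 0.02058 mol/L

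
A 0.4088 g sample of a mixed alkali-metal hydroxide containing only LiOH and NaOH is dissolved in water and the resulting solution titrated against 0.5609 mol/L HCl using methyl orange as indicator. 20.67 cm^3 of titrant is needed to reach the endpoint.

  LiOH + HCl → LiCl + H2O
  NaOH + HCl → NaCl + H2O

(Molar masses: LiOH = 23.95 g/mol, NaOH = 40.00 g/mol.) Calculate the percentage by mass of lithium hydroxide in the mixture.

n(HCl) = 0.02067 × 0.5609 = 0.01159 mol
Let x = n(LiOH), y = n(NaOH).
Titrant: 1x + 1y = 0.01159;  mass: 23.95x + 40.00y = 0.4088
Solving, x = 3.424 × 10^-3 mol, y = 8.170 × 10^-3 mol
mass of LiOH = 3.424 × 10^-3 × 23.95 = 0.08200 g
% LiOH = 0.08200 / 0.4088 × 100 = 20.06 %

20.06 %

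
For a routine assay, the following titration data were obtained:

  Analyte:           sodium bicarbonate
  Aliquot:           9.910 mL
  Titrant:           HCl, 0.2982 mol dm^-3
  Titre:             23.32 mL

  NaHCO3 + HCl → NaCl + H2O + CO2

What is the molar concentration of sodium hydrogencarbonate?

0.7017 mol/L

n(HCl) = 0.02332 L × 0.2982 mol/L = 6.954 × 10^-3 mol
n(NaHCO3) = 6.954 × 10^-3 mol (1:1 mole ratio)
[NaHCO3] = 6.954 × 10^-3 mol / 0.009910 L = 0.7017 mol/L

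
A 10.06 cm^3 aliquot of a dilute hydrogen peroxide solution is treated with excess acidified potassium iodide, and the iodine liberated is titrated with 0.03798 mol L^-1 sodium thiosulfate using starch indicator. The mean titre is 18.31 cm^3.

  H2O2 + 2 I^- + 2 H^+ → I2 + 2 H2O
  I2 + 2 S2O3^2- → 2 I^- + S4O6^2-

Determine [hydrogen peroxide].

n(S2O3^2-) = 0.01831 × 0.03798 = 6.954 × 10^-4 mol
n(I2) = n(S2O3^2-)/2 = 3.477 × 10^-4 mol
n(H2O2) in the aliquot = 3.477 × 10^-4 mol (1:1 ratio)
[H2O2] = 3.477 × 10^-4 / 0.01006 = 0.03456 mol/L

0.03456 mol/L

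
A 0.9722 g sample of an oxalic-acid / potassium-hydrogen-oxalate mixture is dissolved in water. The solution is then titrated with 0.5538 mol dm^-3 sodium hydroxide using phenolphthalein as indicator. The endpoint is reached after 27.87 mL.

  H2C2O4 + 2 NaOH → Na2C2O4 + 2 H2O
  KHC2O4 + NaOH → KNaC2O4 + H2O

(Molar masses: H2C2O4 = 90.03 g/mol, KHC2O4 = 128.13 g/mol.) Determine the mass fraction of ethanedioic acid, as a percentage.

56.01 %

n(NaOH) = 0.02787 × 0.5538 = 0.01543 mol
Let x = n(H2C2O4), y = n(KHC2O4).
Titrant: 2x + 1y = 0.01543;  mass: 90.03x + 128.13y = 0.9722
Solving, x = 6.048 × 10^-3 mol, y = 3.338 × 10^-3 mol
mass of H2C2O4 = 6.048 × 10^-3 × 90.03 = 0.5445 g
% H2C2O4 = 0.5445 / 0.9722 × 100 = 56.01 %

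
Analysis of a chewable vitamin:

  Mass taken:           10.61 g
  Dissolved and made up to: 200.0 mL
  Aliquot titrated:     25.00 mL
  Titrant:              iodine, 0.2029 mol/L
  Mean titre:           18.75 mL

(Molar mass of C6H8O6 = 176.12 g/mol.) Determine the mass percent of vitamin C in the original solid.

C6H8O6 + I2 → C6H6O6 + 2 HI
n(I2) per titration = 0.01875 × 0.2029 = 3.804 × 10^-3 mol
n(C6H8O6) in each aliquot = 3.804 × 10^-3 mol (1:1 ratio)
n(C6H8O6) in the whole flask = 3.804 × 10^-3 × 200.0/25.00 = 0.03044 mol
mass of C6H8O6 = 0.03044 × 176.12 = 5.360 g
% C6H8O6 = 5.360 / 10.61 × 100 = 50.52 %

50.52 %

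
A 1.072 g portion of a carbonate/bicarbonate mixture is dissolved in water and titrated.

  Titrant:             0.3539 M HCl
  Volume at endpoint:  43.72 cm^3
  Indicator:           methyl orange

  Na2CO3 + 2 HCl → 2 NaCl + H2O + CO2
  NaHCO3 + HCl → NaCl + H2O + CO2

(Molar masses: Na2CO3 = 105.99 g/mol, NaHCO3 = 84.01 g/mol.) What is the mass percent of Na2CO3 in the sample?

n(HCl) = 0.04372 × 0.3539 = 0.01547 mol
Let x = n(Na2CO3), y = n(NaHCO3).
Titrant: 2x + 1y = 0.01547;  mass: 105.99x + 84.01y = 1.072
Solving, x = 3.673 × 10^-3 mol, y = 8.126 × 10^-3 mol
mass of Na2CO3 = 3.673 × 10^-3 × 105.99 = 0.3893 g
% Na2CO3 = 0.3893 / 1.072 × 100 = 36.32 %

36.32 %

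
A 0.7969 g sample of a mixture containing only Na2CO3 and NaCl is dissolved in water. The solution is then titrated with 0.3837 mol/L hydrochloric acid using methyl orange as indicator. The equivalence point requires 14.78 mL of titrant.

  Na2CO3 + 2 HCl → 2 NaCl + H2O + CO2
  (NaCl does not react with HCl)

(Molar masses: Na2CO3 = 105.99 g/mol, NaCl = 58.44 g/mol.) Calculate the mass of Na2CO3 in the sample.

n(HCl) = 0.01478 × 0.3837 = 5.671 × 10^-3 mol
Let x = n(Na2CO3), y = n(NaCl).
Titrant: 2x = 5.671 × 10^-3;  mass: 105.99x + 58.44y = 0.7969
Solving, x = 2.836 × 10^-3 mol, y = 8.494 × 10^-3 mol
mass of Na2CO3 = 2.836 × 10^-3 × 105.99 = 0.3005 g

0.3005 g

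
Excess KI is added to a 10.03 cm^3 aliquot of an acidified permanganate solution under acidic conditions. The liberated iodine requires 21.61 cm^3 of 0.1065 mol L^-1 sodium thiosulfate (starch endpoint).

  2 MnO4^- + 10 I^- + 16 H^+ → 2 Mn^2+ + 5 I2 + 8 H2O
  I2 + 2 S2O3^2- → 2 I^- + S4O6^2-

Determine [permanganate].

0.04589 mol/L

n(S2O3^2-) = 0.02161 × 0.1065 = 2.301 × 10^-3 mol
n(I2) = n(S2O3^2-)/2 = 1.151 × 10^-3 mol
From the 2:5 ratio, n(MnO4^-) in the aliquot = 2/5 × 1.151 × 10^-3 = 4.603 × 10^-4 mol
[MnO4^-] = 4.603 × 10^-4 / 0.01003 = 0.04589 mol/L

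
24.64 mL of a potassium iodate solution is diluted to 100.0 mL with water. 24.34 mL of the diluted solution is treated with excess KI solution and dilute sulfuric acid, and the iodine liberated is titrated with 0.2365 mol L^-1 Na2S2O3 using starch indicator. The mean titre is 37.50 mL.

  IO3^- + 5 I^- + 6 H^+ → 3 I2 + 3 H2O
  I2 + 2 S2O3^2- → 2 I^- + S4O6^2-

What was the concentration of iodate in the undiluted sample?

0.2465 mol/L

n(S2O3^2-) = 0.03750 × 0.2365 = 8.869 × 10^-3 mol
n(I2) = n(S2O3^2-)/2 = 4.434 × 10^-3 mol
From the 1:3 ratio, n(IO3^-) in the aliquot = 1/3 × 4.434 × 10^-3 = 1.478 × 10^-3 mol
[IO3^-]_dilute = 1.478 × 10^-3 / 0.02434 = 0.06073 mol/L
[IO3^-]_original = 0.06073 × 100.0/24.64 = 0.2465 mol/L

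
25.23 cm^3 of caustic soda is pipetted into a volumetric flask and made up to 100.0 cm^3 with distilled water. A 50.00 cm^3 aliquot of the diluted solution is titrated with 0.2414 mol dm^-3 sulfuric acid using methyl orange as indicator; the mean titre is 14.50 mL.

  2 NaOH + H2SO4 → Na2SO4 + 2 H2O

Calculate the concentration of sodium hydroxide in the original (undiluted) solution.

n(H2SO4) = 0.01450 × 0.2414 = 3.500 × 10^-3 mol
From the 2:1 ratio, n(NaOH) in the aliquot = 2/1 × 3.500 × 10^-3 = 7.001 × 10^-3 mol
[NaOH]_dilute = 7.001 × 10^-3 / 0.05000 = 0.1400 mol/L
Dilution factor = 100.0 / 25.23 = 3.964
[NaOH]_stock = 0.1400 × 3.964 = 0.5549 mol/L

0.5549 mol/L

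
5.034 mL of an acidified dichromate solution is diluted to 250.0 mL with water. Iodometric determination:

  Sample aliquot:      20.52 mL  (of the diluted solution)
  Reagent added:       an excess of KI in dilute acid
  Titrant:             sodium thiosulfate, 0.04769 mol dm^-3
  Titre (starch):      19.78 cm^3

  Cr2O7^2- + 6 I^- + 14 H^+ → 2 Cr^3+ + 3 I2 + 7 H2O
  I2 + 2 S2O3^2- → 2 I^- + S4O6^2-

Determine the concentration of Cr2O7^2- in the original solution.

0.3805 mol/L

n(S2O3^2-) = 0.01978 × 0.04769 = 9.433 × 10^-4 mol
n(I2) = n(S2O3^2-)/2 = 4.717 × 10^-4 mol
From the 1:3 ratio, n(Cr2O7^2-) in the aliquot = 1/3 × 4.717 × 10^-4 = 1.572 × 10^-4 mol
[Cr2O7^2-]_dilute = 1.572 × 10^-4 / 0.02052 = 0.007662 mol/L
[Cr2O7^2-]_original = 0.007662 × 250.0/5.034 = 0.3805 mol/L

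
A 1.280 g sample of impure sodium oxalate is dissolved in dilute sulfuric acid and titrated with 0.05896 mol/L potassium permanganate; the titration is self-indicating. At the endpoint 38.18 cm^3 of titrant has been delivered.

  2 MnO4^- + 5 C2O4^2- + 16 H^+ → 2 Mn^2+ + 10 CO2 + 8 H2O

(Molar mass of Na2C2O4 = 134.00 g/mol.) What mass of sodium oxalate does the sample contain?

n(KMnO4) = 0.03818 L × 0.05896 mol/L = 2.251 × 10^-3 mol
From the 5:2 ratio, n(Na2C2O4) = 5/2 × 2.251 × 10^-3 = 5.628 × 10^-3 mol
mass of Na2C2O4 = 5.628 × 10^-3 × 134.00 g/mol = 0.7541 g

0.7541 g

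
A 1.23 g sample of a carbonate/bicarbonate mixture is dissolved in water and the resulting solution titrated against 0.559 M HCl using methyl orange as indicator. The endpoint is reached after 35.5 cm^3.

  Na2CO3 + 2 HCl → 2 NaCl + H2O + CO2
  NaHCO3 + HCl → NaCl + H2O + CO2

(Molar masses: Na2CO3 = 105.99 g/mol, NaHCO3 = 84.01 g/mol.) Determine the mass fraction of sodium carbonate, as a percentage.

n(HCl) = 0.0355 × 0.559 = 0.0198 mol
Let x = n(Na2CO3), y = n(NaHCO3).
Titrant: 2x + 1y = 0.0198;  mass: 105.99x + 84.01y = 1.23
Solving, x = 7.05 × 10^-3 mol, y = 5.75 × 10^-3 mol
mass of Na2CO3 = 7.05 × 10^-3 × 105.99 = 0.747 g
% Na2CO3 = 0.747 / 1.23 × 100 = 60.7 %

60.7 %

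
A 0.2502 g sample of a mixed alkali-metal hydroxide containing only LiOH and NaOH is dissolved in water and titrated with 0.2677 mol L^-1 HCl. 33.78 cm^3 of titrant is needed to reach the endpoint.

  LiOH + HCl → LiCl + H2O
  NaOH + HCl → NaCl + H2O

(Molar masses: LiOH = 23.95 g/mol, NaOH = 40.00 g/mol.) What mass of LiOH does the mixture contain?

n(HCl) = 0.03378 × 0.2677 = 9.043 × 10^-3 mol
Let x = n(LiOH), y = n(NaOH).
Titrant: 1x + 1y = 9.043 × 10^-3;  mass: 23.95x + 40.00y = 0.2502
Solving, x = 6.948 × 10^-3 mol, y = 2.095 × 10^-3 mol
mass of LiOH = 6.948 × 10^-3 × 23.95 = 0.1664 g

0.1664 g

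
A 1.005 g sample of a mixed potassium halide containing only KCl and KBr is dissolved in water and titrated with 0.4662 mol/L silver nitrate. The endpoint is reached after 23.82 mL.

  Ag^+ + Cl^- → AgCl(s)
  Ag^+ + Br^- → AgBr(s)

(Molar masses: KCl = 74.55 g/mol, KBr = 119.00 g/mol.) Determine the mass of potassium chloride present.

n(AgNO3) = 0.02382 × 0.4662 = 0.01110 mol
Let x = n(KCl), y = n(KBr).
Titrant: 1x + 1y = 0.01110;  mass: 74.55x + 119.00y = 1.005
Solving, x = 7.120 × 10^-3 mol, y = 3.985 × 10^-3 mol
mass of KCl = 7.120 × 10^-3 × 74.55 = 0.5308 g

0.5308 g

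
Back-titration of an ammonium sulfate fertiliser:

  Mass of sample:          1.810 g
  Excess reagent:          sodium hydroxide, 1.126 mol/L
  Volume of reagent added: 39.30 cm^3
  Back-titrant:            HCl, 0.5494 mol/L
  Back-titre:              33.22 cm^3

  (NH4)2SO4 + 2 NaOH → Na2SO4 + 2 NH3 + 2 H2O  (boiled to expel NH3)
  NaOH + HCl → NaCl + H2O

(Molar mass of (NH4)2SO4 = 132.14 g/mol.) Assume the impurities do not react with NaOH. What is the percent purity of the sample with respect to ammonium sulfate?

n(NaOH) added = 0.03930 × 1.126 = 0.04425 mol
n(HCl) used in back-titration = 0.03322 × 0.5494 = 0.01825 mol
n(NaOH) left over = 0.01825 mol (1:1 ratio)
n(NaOH) consumed by analyte = 0.04425 − 0.01825 = 0.02600 mol
From the 1:2 ratio, n((NH4)2SO4) = 1/2 × 0.02600 = 0.01300 mol
mass of (NH4)2SO4 = 0.01300 × 132.14 = 1.718 g
% (NH4)2SO4 = 1.718 / 1.810 × 100 = 94.91 %

94.91 %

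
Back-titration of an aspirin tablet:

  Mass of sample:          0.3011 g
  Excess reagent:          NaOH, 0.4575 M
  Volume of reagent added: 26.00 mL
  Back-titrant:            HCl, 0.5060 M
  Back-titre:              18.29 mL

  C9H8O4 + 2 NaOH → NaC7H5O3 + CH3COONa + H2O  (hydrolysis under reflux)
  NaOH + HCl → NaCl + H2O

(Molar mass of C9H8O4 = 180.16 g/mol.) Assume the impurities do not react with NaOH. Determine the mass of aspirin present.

0.2378 g

n(NaOH) added = 0.02600 × 0.4575 = 0.01189 mol
n(HCl) used in back-titration = 0.01829 × 0.5060 = 9.255 × 10^-3 mol
n(NaOH) left over = 9.255 × 10^-3 mol (1:1 ratio)
n(NaOH) consumed by analyte = 0.01189 − 9.255 × 10^-3 = 2.640 × 10^-3 mol
From the 1:2 ratio, n(C9H8O4) = 1/2 × 2.640 × 10^-3 = 1.320 × 10^-3 mol
mass of C9H8O4 = 1.320 × 10^-3 × 180.16 = 0.2378 g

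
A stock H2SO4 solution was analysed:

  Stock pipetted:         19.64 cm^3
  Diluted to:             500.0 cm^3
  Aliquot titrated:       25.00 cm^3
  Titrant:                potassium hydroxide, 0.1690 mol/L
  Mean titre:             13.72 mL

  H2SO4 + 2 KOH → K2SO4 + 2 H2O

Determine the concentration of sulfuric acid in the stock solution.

1.181 mol/L

n(KOH) = 0.01372 × 0.1690 = 2.319 × 10^-3 mol
From the 1:2 ratio, n(H2SO4) in the aliquot = 1/2 × 2.319 × 10^-3 = 1.159 × 10^-3 mol
[H2SO4]_dilute = 1.159 × 10^-3 / 0.02500 = 0.04637 mol/L
Dilution factor = 500.0 / 19.64 = 25.46
[H2SO4]_stock = 0.04637 × 25.46 = 1.181 mol/L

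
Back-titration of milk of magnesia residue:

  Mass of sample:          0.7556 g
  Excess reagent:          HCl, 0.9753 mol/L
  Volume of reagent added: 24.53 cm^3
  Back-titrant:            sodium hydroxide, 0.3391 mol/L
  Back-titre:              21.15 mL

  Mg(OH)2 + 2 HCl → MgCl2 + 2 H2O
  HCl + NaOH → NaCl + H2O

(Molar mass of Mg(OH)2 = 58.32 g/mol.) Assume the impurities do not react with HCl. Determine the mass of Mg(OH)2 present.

n(HCl) added = 0.02453 × 0.9753 = 0.02392 mol
n(NaOH) used in back-titration = 0.02115 × 0.3391 = 7.172 × 10^-3 mol
n(HCl) left over = 7.172 × 10^-3 mol (1:1 ratio)
n(HCl) consumed by analyte = 0.02392 − 7.172 × 10^-3 = 0.01675 mol
From the 1:2 ratio, n(Mg(OH)2) = 1/2 × 0.01675 = 8.376 × 10^-3 mol
mass of Mg(OH)2 = 8.376 × 10^-3 × 58.32 = 0.4885 g

0.4885 g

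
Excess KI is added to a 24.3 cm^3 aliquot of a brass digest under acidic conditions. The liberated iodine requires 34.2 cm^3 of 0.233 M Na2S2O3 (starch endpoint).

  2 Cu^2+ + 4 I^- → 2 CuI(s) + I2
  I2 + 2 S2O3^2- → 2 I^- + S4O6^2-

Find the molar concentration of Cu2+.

n(S2O3^2-) = 0.0342 × 0.233 = 7.97 × 10^-3 mol
n(I2) = n(S2O3^2-)/2 = 3.98 × 10^-3 mol
From the 2:1 ratio, n(Cu2+) in the aliquot = 2/1 × 3.98 × 10^-3 = 7.97 × 10^-3 mol
[Cu2+] = 7.97 × 10^-3 / 0.0243 = 0.328 mol/L

0.328 M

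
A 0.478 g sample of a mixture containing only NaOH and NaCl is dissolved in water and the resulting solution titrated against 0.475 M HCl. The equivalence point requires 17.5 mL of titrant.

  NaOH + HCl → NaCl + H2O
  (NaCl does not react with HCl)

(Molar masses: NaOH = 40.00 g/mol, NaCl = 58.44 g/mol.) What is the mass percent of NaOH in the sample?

69.6 %

n(HCl) = 0.0175 × 0.475 = 8.31 × 10^-3 mol
Let x = n(NaOH), y = n(NaCl).
Titrant: 1x = 8.31 × 10^-3;  mass: 40.00x + 58.44y = 0.478
Solving, x = 8.31 × 10^-3 mol, y = 2.49 × 10^-3 mol
mass of NaOH = 8.31 × 10^-3 × 40.00 = 0.333 g
% NaOH = 0.333 / 0.478 × 100 = 69.6 %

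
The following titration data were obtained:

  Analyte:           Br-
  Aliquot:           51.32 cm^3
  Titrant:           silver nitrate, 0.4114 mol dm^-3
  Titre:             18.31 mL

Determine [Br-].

0.1468 mol/L

Ag^+ + Br^- → AgBr(s)
n(AgNO3) = 0.01831 L × 0.4114 mol/L = 7.533 × 10^-3 mol
n(Br-) = 7.533 × 10^-3 mol (1:1 mole ratio)
[Br-] = 7.533 × 10^-3 mol / 0.05132 L = 0.1468 mol/L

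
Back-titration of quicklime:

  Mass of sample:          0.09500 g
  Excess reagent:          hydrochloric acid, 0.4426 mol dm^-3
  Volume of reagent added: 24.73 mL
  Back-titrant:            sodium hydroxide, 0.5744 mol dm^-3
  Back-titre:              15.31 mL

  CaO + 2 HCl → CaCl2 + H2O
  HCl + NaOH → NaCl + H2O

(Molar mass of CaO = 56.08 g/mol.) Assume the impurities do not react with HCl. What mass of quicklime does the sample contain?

0.06033 g

n(HCl) added = 0.02473 × 0.4426 = 0.01095 mol
n(NaOH) used in back-titration = 0.01531 × 0.5744 = 8.794 × 10^-3 mol
n(HCl) left over = 8.794 × 10^-3 mol (1:1 ratio)
n(HCl) consumed by analyte = 0.01095 − 8.794 × 10^-3 = 2.151 × 10^-3 mol
From the 1:2 ratio, n(CaO) = 1/2 × 2.151 × 10^-3 = 1.076 × 10^-3 mol
mass of CaO = 1.076 × 10^-3 × 56.08 = 0.06033 g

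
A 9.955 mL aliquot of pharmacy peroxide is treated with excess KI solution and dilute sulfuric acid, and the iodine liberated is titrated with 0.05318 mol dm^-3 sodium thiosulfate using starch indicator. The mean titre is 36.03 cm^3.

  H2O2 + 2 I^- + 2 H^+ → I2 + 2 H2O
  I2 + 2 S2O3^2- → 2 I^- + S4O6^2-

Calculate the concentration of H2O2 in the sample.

0.09624 mol/L

n(S2O3^2-) = 0.03603 × 0.05318 = 1.916 × 10^-3 mol
n(I2) = n(S2O3^2-)/2 = 9.580 × 10^-4 mol
n(H2O2) in the aliquot = 9.580 × 10^-4 mol (1:1 ratio)
[H2O2] = 9.580 × 10^-4 / 0.009955 = 0.09624 mol/L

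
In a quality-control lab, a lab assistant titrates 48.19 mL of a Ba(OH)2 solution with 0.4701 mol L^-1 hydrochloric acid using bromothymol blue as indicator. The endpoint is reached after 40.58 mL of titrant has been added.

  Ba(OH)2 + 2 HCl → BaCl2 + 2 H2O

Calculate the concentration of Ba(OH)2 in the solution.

0.1979 mol/L

n(HCl) = 0.04058 L × 0.4701 mol/L = 0.01908 mol
From the 1:2 mole ratio, n(Ba(OH)2) = 1/2 × 0.01908 = 9.538 × 10^-3 mol
[Ba(OH)2] = 9.538 × 10^-3 mol / 0.04819 L = 0.1979 mol/L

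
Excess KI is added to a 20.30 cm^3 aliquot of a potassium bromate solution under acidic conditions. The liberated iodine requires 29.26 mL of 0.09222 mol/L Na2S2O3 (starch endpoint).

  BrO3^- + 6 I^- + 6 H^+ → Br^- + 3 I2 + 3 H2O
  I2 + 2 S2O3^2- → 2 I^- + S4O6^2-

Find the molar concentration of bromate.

n(S2O3^2-) = 0.02926 × 0.09222 = 2.698 × 10^-3 mol
n(I2) = n(S2O3^2-)/2 = 1.349 × 10^-3 mol
From the 1:3 ratio, n(BrO3^-) in the aliquot = 1/3 × 1.349 × 10^-3 = 4.497 × 10^-4 mol
[BrO3^-] = 4.497 × 10^-4 / 0.02030 = 0.02215 mol/L

0.02215 mol/L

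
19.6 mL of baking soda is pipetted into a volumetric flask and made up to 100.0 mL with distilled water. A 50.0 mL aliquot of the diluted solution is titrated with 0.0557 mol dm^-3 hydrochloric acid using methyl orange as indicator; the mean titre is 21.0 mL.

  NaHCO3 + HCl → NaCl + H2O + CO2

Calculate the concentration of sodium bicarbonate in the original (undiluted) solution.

0.119 mol/L

n(HCl) = 0.0210 × 0.0557 = 1.17 × 10^-3 mol
n(NaHCO3) in the aliquot = 1.17 × 10^-3 mol (1:1 ratio)
[NaHCO3]_dilute = 1.17 × 10^-3 / 0.0500 = 0.0234 mol/L
Dilution factor = 100.0 / 19.6 = 5.102
[NaHCO3]_stock = 0.0234 × 5.102 = 0.119 mol/L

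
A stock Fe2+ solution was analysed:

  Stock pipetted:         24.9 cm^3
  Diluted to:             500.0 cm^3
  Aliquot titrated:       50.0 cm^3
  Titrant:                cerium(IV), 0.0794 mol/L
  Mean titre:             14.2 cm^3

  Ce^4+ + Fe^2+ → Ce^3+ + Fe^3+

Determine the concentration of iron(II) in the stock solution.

0.453 mol/L

n(Ce4+) = 0.0142 × 0.0794 = 1.13 × 10^-3 mol
n(Fe2+) in the aliquot = 1.13 × 10^-3 mol (1:1 ratio)
[Fe2+]_dilute = 1.13 × 10^-3 / 0.0500 = 0.0225 mol/L
Dilution factor = 500.0 / 24.9 = 20.08
[Fe2+]_stock = 0.0225 × 20.08 = 0.453 mol/L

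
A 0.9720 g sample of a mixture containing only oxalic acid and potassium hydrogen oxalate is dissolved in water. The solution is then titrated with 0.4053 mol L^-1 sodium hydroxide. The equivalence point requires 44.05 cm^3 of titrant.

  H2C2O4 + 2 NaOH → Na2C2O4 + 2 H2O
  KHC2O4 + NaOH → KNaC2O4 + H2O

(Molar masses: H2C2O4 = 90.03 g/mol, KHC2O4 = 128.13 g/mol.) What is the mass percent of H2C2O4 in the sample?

73.30 %

n(NaOH) = 0.04405 × 0.4053 = 0.01785 mol
Let x = n(H2C2O4), y = n(KHC2O4).
Titrant: 2x + 1y = 0.01785;  mass: 90.03x + 128.13y = 0.9720
Solving, x = 7.914 × 10^-3 mol, y = 2.025 × 10^-3 mol
mass of H2C2O4 = 7.914 × 10^-3 × 90.03 = 0.7125 g
% H2C2O4 = 0.7125 / 0.9720 × 100 = 73.30 %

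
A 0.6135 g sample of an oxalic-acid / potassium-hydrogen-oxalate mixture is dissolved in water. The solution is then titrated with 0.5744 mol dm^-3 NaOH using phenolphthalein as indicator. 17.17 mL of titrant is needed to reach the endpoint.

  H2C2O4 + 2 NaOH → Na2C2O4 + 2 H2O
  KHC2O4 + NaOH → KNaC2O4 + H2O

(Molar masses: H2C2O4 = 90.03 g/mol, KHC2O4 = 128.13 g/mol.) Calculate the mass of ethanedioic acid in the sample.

n(NaOH) = 0.01717 × 0.5744 = 9.862 × 10^-3 mol
Let x = n(H2C2O4), y = n(KHC2O4).
Titrant: 2x + 1y = 9.862 × 10^-3;  mass: 90.03x + 128.13y = 0.6135
Solving, x = 3.911 × 10^-3 mol, y = 2.040 × 10^-3 mol
mass of H2C2O4 = 3.911 × 10^-3 × 90.03 = 0.3521 g

0.3521 g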